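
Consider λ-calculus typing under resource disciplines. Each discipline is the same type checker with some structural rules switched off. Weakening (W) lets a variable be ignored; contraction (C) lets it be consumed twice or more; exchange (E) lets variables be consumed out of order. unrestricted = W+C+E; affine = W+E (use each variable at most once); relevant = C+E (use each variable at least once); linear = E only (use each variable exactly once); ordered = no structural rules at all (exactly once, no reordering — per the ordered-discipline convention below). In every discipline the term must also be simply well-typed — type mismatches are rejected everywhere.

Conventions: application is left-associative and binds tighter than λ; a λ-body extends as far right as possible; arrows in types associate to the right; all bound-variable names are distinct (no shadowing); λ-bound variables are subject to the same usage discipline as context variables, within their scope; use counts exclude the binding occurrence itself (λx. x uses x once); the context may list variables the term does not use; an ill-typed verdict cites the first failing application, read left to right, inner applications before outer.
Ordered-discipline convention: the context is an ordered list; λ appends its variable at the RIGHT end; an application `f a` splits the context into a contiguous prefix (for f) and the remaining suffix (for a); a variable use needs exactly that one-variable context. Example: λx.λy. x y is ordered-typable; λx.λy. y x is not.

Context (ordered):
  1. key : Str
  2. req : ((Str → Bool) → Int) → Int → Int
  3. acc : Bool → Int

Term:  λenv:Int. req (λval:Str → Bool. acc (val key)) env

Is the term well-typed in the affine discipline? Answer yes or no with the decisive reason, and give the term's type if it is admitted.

yes — key, req, acc, env, val: no repeats, contraction unneeded; term : Int → Int
usage: key: 1×; req: 1×; acc: 1×; env (bound): 1×; val (bound): 1×
left-to-right use order: req, acc, val, key, env
typing: well-typed — term : Int → Int
summary: ordered ✗, linear ✓, affine ✓, relevant ✓, unrestricted ✓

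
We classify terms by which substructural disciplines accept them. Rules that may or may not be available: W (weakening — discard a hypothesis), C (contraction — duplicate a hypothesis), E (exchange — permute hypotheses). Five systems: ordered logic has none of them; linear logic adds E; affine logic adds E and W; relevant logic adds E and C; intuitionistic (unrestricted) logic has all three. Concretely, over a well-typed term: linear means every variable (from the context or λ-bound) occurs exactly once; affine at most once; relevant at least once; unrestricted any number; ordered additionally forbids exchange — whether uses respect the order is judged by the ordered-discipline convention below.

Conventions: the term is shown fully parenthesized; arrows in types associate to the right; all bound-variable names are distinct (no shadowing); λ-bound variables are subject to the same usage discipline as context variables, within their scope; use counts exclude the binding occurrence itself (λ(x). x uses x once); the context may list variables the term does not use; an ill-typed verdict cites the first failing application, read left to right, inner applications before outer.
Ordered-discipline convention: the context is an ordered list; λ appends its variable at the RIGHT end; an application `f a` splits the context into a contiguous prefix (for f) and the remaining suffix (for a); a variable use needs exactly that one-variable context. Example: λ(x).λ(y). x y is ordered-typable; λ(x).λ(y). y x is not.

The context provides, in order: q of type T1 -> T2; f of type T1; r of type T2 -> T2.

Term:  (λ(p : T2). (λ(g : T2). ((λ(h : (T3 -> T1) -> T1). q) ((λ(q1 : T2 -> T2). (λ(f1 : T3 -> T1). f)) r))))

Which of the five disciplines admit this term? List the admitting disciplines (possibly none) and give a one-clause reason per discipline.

admitted in: affine, unrestricted
counts: q ×1; f ×1; r ×1; p (λ-bound) ×0; g (λ-bound) ×0; h (λ-bound) ×0; q1 (λ-bound) ×0; f1 (λ-bound) ×0
uses in reading order: q, f, r
typing: well-typed — term : T2 -> T2 -> T1 -> T2
ordered: ✗, needs weakening: p, g, h, q1, f1 unused
linear: ✗, needs weakening: p, g, h, q1, f1 unused
affine: ✓, q, f, r, p, g, h, q1, f1: no repeats, contraction unneeded
relevant: ✗, needs weakening: p, g, h, q1, f1 unused
unrestricted: ✓, typability at T2 -> T2 -> T1 -> T2 is all that's needed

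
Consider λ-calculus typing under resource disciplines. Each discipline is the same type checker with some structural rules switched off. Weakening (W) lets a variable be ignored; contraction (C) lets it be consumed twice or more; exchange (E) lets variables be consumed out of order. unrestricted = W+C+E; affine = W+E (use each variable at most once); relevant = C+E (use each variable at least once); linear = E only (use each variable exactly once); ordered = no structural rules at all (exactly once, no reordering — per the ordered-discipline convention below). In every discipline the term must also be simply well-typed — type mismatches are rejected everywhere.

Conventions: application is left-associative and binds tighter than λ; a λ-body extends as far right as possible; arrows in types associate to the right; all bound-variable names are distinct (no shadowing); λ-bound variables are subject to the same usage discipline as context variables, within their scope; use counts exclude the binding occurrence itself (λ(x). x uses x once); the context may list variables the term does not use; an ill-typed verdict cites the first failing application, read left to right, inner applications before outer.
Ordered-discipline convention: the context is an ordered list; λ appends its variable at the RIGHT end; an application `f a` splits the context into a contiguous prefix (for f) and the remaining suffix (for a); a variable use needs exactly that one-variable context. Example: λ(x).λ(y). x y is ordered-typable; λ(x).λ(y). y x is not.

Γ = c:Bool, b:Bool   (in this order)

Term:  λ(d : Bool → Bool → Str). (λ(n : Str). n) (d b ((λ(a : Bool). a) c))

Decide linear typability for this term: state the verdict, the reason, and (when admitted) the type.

yes — exactly-once usage across c, b, d, n, a; term : (Bool → Bool → Str) → Str
usage: c: 1; b: 1; d [bound]: 1; n [bound]: 1; a [bound]: 1
left-to-right use order: n, d, b, a, c
typing: ✓ — (Bool → Bool → Str) → Str
summary: ordered ✗; linear ✓; affine ✓; relevant ✓; unrestricted ✓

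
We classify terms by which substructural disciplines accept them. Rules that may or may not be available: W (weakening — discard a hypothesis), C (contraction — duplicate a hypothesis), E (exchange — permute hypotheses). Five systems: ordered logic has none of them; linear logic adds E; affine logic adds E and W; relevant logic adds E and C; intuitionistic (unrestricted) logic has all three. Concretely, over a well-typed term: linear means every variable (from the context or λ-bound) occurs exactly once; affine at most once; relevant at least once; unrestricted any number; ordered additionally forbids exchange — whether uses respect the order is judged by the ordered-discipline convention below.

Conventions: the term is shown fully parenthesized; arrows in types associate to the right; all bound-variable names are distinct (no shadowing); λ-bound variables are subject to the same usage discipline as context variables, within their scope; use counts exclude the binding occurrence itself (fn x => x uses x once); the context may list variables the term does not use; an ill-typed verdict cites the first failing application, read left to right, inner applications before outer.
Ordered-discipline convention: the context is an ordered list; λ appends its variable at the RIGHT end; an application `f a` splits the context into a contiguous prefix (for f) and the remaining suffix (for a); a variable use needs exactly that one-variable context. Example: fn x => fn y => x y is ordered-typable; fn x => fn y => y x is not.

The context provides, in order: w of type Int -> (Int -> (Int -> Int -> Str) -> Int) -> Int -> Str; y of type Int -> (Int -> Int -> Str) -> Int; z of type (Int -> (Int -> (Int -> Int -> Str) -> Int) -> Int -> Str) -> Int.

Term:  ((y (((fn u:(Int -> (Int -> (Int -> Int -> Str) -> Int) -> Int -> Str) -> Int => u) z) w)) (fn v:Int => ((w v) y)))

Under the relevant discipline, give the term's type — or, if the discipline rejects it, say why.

term : Int
variable uses: w: 2, y: 2, z: 1, u [bound]: 1, v [bound]: 1
use order (left to right): y, u, z, w, w, v, y
typing: well-typed at Int
all disciplines: ordered ✗ · linear ✗ · affine ✗ · relevant ✓ · unrestricted ✓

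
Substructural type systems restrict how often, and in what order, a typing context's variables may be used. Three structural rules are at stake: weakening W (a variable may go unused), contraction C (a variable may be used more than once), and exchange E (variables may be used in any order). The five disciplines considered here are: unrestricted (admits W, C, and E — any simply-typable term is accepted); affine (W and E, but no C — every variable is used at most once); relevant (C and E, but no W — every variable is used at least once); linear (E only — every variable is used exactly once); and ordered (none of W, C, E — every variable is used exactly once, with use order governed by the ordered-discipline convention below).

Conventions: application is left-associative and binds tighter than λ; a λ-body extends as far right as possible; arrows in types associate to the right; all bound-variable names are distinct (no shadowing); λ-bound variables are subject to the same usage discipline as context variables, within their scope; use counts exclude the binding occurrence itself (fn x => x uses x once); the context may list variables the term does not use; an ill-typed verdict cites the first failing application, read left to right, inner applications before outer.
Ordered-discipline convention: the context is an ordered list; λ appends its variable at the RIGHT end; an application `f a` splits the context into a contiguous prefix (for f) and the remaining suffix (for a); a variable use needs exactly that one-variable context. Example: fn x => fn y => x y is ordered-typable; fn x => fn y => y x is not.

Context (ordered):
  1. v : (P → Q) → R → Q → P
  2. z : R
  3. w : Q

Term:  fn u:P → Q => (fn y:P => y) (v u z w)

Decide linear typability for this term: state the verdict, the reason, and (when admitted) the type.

yes — single use per variable (v, z, w, u, y); term : (P → Q) → P
variable uses: v ×1, z ×1, w ×1, u (bound) ×1, y (bound) ×1
use order (left to right): y, v, u, z, w
typing: well-typed at (P → Q) → P
across the five disciplines: ordered ✗ · linear ✓ · affine ✓ · relevant ✓ · unrestricted ✓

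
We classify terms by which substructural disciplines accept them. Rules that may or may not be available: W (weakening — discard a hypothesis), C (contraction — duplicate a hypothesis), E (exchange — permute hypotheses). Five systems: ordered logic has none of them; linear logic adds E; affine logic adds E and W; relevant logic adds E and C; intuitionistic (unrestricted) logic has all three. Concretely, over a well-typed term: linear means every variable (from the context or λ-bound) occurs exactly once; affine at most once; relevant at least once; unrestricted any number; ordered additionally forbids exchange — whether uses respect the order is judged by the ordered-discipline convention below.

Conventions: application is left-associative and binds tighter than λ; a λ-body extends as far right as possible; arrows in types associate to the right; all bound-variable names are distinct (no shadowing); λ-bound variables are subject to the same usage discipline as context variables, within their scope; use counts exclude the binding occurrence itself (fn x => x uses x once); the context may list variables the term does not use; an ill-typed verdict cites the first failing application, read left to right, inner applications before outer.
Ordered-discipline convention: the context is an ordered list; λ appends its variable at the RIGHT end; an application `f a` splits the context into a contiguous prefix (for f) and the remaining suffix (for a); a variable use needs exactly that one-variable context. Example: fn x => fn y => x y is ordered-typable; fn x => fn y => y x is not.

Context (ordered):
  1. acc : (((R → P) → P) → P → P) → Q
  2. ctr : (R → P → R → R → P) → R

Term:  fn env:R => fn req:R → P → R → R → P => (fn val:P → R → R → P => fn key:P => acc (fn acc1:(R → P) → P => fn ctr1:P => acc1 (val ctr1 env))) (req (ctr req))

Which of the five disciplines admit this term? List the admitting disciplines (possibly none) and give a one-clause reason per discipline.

admitted by: unrestricted
use counts: acc: 1; ctr: 1; env (λ-bound): 1; req (λ-bound): 2; val (λ-bound): 1; key (λ-bound): 0; acc1 (λ-bound): 1; ctr1 (λ-bound): 1
use order (left to right): acc, acc1, val, ctr1, env, req, ctr, req
typing: the term checks, with type R → (R → P → R → R → P) → P → Q
ordered ✗ (needs contraction — req ×2; key left unused)
linear ✗ (needs contraction — req ×2; key left unused)
affine ✗ (needs contraction — req ×2)
relevant ✗ (key left unused)
unrestricted ✓ (typability at R → (R → P → R → R → P) → P → Q is all that's needed)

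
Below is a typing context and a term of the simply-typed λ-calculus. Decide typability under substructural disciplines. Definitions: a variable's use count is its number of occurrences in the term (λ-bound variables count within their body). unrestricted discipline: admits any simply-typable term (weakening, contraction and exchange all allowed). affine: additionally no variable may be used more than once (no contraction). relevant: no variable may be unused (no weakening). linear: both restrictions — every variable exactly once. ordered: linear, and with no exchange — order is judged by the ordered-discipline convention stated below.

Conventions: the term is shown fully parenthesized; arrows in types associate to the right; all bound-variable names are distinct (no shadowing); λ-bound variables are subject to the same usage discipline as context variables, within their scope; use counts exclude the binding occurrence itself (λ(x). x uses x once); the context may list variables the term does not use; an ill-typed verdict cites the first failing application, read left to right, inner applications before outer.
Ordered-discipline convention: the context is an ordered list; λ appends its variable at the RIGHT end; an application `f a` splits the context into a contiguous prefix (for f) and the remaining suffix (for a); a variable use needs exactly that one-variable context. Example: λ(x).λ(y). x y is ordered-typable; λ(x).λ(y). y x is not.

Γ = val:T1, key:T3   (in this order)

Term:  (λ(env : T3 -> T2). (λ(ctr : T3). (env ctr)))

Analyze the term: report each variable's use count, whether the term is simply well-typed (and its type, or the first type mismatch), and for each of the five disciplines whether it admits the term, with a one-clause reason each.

counts: val: 0×; key: 0×; env [bound]: 1×; ctr [bound]: 1×
use order (left to right): env, ctr
typing: the term checks, with type (T3 -> T2) -> T3 -> T2
ordered: ✗ — val, key never used (weakening)
linear: ✗ — val, key never used (weakening)
affine: ✓ — no duplicate uses among val, key, env, ctr
relevant: ✗ — val, key never used (weakening)
unrestricted: ✓ — typability at (T3 -> T2) -> T3 -> T2 is all that's needed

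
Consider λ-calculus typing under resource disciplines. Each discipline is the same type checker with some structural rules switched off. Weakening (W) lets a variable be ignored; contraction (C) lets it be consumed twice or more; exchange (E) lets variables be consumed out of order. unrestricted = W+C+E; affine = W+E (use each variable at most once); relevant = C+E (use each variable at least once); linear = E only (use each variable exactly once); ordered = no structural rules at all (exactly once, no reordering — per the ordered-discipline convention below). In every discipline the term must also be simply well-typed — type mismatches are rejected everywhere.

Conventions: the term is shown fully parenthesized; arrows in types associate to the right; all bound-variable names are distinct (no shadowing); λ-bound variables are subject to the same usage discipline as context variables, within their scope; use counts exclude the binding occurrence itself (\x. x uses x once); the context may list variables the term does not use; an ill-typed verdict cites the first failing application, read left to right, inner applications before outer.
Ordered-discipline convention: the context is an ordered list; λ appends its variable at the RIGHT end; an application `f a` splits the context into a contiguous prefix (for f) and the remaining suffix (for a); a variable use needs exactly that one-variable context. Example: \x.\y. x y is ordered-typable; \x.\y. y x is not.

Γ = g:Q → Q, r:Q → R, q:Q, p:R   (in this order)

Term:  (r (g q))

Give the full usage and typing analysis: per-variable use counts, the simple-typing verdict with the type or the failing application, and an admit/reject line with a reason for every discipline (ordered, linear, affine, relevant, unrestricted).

use counts: g: 1×; r: 1×; q: 1×; p: 0×
uses in reading order: r, g, q
typing: the term checks, with type R
ordered ✗ (p left unused)
linear ✗ (p left unused)
affine ✓ (at most one use each (g, r, q, p))
relevant ✗ (p left unused)
unrestricted ✓ (typability at R is all that's needed)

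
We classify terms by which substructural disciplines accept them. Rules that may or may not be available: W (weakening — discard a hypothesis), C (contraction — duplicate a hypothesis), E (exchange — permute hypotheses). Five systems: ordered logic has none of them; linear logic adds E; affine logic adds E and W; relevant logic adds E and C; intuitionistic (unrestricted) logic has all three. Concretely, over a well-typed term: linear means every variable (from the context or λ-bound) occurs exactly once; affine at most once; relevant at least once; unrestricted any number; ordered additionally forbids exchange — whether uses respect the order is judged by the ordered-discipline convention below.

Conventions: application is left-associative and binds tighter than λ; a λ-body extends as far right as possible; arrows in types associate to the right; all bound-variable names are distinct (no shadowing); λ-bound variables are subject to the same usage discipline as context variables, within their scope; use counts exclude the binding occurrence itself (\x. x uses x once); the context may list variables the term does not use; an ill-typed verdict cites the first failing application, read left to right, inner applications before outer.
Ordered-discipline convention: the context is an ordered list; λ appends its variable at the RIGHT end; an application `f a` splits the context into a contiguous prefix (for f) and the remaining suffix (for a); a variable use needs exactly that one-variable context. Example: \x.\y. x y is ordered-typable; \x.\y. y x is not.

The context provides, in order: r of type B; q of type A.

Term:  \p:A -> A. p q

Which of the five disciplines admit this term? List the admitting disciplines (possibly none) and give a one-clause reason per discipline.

admitting disciplines: affine, unrestricted
use counts: r: 0; q: 1; p (λ-bound): 1
use order (left to right): p, q
typing: ✓ — (A -> A) -> A
ordered ✗ (r never used (weakening))
linear ✗ (r never used (weakening))
affine ✓ (none of r, q, p used more than once)
relevant ✗ (r never used (weakening))
unrestricted ✓ (simply typable at (A -> A) -> A; W, C, E all held)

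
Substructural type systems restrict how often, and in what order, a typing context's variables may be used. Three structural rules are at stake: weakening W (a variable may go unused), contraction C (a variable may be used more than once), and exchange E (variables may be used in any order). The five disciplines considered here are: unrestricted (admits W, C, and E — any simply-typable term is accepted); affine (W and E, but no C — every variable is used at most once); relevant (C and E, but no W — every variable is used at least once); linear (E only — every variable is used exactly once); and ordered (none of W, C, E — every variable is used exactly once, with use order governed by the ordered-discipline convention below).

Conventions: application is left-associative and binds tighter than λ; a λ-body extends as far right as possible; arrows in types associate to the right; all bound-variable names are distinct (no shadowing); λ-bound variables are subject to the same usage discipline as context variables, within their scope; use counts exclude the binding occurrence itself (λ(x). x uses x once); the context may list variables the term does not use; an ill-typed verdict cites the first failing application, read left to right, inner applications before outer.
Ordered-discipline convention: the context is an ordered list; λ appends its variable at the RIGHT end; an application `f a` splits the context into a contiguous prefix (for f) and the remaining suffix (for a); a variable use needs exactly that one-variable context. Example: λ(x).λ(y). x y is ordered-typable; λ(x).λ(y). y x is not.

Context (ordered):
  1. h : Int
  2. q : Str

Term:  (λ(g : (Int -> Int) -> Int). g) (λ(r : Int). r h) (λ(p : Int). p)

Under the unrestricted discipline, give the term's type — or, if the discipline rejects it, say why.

not well-typed under unrestricted — a type mismatch blocks all five
variable uses: h=1, q=0, g (λ-bound)=1, r (λ-bound)=1, p (λ-bound)=1
order of uses: g, r, h, p
typing: ill-typed: non-arrow in function slot: Int
all disciplines: ordered ✗, linear ✗, affine ✗, relevant ✗, unrestricted ✗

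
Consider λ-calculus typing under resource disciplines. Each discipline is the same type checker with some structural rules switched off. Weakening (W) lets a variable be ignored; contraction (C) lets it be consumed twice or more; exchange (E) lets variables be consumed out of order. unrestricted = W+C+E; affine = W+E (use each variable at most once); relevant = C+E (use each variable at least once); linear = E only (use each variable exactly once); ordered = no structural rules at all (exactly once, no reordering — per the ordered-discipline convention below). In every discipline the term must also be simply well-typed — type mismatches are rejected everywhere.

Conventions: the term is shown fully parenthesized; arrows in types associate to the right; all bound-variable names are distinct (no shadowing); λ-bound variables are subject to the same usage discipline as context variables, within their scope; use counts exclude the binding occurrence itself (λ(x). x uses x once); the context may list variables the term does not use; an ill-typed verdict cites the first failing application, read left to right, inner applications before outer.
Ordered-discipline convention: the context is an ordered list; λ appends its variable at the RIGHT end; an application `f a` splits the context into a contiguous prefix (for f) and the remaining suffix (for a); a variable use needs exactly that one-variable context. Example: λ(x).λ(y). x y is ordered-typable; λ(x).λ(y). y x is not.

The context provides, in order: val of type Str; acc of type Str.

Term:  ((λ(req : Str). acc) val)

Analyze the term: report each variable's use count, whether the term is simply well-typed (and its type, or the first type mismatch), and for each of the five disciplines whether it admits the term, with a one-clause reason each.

variable uses: val: 1×; acc: 1×; req (bound): 0×
uses in reading order: acc, val
typing: ✓ — Str
ordered: ✗, unused: req — weakening required
linear: ✗, unused: req — weakening required
affine: ✓, no duplicate uses among val, acc, req
relevant: ✗, unused: req — weakening required
unrestricted: ✓, typability at Str is all that's needed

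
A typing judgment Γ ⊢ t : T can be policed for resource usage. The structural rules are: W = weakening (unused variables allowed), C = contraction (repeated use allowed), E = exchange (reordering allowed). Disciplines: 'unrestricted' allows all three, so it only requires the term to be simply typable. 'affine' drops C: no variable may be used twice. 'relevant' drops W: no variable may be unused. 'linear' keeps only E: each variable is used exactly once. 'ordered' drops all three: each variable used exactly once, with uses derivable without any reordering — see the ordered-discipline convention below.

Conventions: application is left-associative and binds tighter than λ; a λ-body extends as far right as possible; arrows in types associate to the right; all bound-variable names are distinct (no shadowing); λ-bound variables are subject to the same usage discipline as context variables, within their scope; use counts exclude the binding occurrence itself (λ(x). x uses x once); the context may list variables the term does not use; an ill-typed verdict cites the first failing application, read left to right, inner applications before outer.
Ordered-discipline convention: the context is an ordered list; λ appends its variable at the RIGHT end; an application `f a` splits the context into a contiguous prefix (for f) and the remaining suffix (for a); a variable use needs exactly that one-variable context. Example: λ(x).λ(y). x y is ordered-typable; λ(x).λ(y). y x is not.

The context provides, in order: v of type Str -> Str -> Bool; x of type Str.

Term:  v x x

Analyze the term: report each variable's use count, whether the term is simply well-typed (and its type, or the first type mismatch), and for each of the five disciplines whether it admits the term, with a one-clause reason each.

counts: v: 1, x: 2
left-to-right use order: v, x, x
typing: ✓ — Bool
ordered: ✗, uses contraction: x ×2
linear: ✗, uses contraction: x ×2
affine: ✗, uses contraction: x ×2
relevant: ✓, at least one use each (v, x)
unrestricted: ✓, typability at Bool is all that's needed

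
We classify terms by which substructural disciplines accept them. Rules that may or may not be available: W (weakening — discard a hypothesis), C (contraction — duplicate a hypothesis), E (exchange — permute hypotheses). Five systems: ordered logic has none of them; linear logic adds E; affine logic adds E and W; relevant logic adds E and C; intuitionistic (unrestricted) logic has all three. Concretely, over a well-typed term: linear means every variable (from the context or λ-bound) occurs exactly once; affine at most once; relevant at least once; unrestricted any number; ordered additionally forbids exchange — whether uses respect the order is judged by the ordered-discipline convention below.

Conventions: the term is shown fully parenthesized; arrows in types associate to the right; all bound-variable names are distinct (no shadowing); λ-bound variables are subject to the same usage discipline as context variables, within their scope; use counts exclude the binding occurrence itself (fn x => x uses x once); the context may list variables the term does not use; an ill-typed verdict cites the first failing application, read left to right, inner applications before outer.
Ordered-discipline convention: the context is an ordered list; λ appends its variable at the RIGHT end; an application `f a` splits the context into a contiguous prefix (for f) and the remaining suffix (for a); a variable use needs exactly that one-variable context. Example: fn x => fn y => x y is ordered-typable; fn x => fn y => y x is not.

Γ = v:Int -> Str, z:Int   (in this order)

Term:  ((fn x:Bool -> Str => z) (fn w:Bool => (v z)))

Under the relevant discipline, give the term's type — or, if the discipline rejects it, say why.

not well-typed under relevant — unused: x, w — weakening required
variable uses: v: 1, z: 2, x [bound]: 0, w [bound]: 0
left-to-right use order: z, v, z
typing: ✓ — Int
summary: ordered ✗ | linear ✗ | affine ✗ | relevant ✗ | unrestricted ✓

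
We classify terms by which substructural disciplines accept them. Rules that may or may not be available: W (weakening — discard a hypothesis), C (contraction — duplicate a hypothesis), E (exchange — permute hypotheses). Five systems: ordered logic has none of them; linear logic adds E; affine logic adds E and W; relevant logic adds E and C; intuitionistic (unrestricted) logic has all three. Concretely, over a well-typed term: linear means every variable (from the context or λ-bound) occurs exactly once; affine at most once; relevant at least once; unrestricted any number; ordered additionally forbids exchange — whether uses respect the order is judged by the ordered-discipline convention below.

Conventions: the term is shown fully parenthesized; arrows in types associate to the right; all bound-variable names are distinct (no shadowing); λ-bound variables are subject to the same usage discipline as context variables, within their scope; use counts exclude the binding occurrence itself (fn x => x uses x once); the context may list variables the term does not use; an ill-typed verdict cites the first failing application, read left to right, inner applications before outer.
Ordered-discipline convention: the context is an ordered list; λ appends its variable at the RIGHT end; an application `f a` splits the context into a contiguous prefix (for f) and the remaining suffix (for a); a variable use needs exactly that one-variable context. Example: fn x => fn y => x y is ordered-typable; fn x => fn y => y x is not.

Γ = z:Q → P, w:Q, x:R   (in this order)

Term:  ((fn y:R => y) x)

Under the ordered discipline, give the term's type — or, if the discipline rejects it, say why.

not well-typed under ordered — needs weakening: z, w unused
variable uses: z=0, w=0, x=1, y (λ-bound)=1
left-to-right use order: y, x
typing: well-typed — term : R
summary: ordered ✗ · linear ✗ · affine ✓ · relevant ✗ · unrestricted ✓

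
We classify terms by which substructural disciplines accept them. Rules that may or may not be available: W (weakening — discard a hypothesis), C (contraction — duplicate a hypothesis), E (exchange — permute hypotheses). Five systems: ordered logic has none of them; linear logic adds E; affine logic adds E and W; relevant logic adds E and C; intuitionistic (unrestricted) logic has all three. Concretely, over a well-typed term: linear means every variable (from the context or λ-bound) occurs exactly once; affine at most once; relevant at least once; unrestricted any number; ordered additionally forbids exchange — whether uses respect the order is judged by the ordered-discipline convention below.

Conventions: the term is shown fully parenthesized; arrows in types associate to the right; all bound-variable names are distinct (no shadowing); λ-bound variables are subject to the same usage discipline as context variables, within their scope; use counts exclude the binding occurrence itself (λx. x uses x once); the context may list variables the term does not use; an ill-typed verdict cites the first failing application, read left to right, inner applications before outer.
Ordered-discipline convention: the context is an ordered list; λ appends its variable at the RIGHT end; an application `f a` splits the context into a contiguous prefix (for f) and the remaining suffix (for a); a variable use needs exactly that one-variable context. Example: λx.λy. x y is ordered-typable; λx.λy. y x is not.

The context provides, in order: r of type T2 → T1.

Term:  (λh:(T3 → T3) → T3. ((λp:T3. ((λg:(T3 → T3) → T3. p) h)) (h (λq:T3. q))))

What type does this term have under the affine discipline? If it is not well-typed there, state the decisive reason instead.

not well-typed under affine — repeated use of h ×2
counts: r: 0, h (λ-bound): 2, p (λ-bound): 1, g (λ-bound): 0, q (λ-bound): 1
use order (left to right): p, h, h, q
typing: well-typed at ((T3 → T3) → T3) → T3
across the five disciplines: ordered ✗; linear ✗; affine ✗; relevant ✗; unrestricted ✓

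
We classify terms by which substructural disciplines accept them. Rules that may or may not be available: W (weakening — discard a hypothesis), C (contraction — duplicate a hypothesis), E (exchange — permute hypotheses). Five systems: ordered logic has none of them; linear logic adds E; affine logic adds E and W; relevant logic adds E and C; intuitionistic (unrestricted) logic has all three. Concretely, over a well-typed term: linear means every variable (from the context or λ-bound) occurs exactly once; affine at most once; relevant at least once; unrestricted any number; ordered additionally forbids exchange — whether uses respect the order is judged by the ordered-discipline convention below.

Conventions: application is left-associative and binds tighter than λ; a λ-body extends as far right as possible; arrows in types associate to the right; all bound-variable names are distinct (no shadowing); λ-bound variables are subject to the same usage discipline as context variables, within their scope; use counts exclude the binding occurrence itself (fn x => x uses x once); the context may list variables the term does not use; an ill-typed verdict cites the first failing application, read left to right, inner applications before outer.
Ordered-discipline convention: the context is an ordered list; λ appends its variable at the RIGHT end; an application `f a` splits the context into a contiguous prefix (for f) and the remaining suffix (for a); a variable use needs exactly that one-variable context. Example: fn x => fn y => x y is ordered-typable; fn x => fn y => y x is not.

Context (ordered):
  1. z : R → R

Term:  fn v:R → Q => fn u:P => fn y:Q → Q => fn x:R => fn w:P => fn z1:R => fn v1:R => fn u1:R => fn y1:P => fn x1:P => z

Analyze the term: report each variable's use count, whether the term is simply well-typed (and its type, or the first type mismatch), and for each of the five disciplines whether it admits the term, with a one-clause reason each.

counts: z=1, v (λ-bound)=0, u (λ-bound)=0, y (λ-bound)=0, x (λ-bound)=0, w (λ-bound)=0, z1 (λ-bound)=0, v1 (λ-bound)=0, u1 (λ-bound)=0, y1 (λ-bound)=0, x1 (λ-bound)=0
use order (left to right): z
typing: well-typed — term : (R → Q) → P → (Q → Q) → R → P → R → R → R → P → P → R → R
ordered ✗ (v, u, y, x, w, z1, v1, u1, y1, x1 left unused)
linear ✗ (v, u, y, x, w, z1, v1, u1, y1, x1 left unused)
affine ✓ (z, v, u, y, x, w, z1, v1, u1, y1, x1: no repeats, contraction unneeded)
relevant ✗ (v, u, y, x, w, z1, v1, u1, y1, x1 left unused)
unrestricted ✓ (type-checks ((R → Q) → P → (Q → Q) → R → P → R → R → R → P → P → R → R) and nothing is barred)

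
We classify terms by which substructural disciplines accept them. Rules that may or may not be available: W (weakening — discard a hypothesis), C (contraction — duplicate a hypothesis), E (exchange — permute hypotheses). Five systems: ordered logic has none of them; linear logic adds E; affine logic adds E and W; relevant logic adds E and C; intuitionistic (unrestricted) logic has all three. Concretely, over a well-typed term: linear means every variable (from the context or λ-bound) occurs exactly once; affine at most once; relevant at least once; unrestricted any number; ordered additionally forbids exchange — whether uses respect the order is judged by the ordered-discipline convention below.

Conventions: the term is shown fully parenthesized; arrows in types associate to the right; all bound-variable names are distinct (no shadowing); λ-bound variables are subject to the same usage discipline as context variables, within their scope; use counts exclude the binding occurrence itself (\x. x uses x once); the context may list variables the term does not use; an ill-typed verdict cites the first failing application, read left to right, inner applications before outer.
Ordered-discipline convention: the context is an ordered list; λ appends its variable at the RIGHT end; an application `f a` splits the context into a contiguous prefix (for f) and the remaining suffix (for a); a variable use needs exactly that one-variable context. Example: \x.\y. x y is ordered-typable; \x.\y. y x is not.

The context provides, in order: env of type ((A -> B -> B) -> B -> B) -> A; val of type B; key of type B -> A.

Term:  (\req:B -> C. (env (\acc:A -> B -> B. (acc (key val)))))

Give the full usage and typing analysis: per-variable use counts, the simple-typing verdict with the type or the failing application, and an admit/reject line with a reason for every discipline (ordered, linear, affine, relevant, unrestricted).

usage: env: 1×; val: 1×; key: 1×; req (λ-bound): 0×; acc (λ-bound): 1×
left-to-right use order: env, acc, key, val
typing: ✓ — (B -> C) -> A
ordered: ✗ — unused: req — weakening required
linear: ✗ — unused: req — weakening required
affine: ✓ — env, val, key, req, acc: no repeats, contraction unneeded
relevant: ✗ — unused: req — weakening required
unrestricted: ✓ — type-checks ((B -> C) -> A) and nothing is barred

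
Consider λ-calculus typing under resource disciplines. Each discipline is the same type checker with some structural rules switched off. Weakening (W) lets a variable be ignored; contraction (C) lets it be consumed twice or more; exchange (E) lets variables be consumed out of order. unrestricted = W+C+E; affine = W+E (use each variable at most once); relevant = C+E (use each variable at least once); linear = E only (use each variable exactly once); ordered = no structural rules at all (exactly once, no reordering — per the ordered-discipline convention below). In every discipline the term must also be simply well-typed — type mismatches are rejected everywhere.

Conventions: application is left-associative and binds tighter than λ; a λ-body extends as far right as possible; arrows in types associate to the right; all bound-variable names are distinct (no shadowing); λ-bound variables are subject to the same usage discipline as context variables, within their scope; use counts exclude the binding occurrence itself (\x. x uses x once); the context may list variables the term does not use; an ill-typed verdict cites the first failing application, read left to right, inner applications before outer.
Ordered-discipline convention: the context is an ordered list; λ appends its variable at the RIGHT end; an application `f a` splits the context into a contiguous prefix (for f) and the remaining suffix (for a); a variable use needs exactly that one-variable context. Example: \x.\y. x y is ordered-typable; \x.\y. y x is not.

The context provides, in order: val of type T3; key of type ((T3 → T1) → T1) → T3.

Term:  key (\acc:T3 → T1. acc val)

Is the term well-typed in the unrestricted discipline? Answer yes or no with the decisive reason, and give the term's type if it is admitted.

yes — typability at T3 is all that's needed; term : T3
counts: val: 1, key: 1, acc (λ-bound): 1
uses in reading order: key, acc, val
typing: well-typed at T3
all disciplines: ordered ✗, linear ✓, affine ✓, relevant ✓, unrestricted ✓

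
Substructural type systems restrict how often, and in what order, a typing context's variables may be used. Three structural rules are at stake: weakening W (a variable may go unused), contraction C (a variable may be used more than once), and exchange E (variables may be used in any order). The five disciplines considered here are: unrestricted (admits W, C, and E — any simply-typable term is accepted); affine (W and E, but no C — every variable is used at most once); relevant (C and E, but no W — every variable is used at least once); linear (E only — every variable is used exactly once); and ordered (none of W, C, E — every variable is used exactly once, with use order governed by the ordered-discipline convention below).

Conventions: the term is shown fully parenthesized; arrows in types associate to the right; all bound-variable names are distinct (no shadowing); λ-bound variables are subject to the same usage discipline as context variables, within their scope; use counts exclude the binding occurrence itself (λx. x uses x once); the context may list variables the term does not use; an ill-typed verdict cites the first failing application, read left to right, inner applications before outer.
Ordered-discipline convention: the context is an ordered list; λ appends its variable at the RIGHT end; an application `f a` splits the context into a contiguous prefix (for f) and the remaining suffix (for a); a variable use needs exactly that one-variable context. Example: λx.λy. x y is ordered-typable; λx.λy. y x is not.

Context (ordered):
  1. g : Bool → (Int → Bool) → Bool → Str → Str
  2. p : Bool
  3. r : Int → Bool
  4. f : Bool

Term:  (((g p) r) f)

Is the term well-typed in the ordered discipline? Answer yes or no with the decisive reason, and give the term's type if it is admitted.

yes — one use each (g, p, r, f); ordered split holds; term : Str → Str
usage: g=1, p=1, r=1, f=1
order of uses: g, p, r, f
typing: well-typed — term : Str → Str
summary: ordered ✓ | linear ✓ | affine ✓ | relevant ✓ | unrestricted ✓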